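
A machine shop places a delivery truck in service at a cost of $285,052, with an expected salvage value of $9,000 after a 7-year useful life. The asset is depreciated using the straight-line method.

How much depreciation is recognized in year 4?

Depreciable base = $285,052 − $9,000 = $276,052.
Annual expense = $276,052 / 7 = $39,436.

$39,436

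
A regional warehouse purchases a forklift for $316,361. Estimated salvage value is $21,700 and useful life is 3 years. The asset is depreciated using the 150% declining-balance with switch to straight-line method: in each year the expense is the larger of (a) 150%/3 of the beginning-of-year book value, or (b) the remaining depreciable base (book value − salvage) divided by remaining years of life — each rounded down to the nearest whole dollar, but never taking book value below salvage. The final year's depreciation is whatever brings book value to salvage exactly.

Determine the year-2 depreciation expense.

$79,090

Depreciable base = $316,361 − $21,700 = $294,661.
Year 1: DB = ⌊$316,361 × 150%/3⌋ = $158,180; SL = ⌊$294,661/3⌋ = $98,220 → take DB $158,180. Book value $158,181.
Year 2: DB = ⌊$158,181 × 150%/3⌋ = $79,090; SL = ⌊$136,481/2⌋ = $68,240 → take DB $79,090. Book value $79,091.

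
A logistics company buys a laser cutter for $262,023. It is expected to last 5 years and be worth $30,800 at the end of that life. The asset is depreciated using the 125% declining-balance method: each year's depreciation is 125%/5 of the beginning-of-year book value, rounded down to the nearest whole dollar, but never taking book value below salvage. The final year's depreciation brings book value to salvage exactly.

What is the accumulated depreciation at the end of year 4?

$179,116

Depreciable base = $262,023 − $30,800 = $231,223.
Year 1: ⌊$262,023 × 125%/5⌋ = $65,505. Book value $196,518.
Year 2: ⌊$196,518 × 125%/5⌋ = $49,129. Book value $147,389.
Year 3: ⌊$147,389 × 125%/5⌋ = $36,847. Book value $110,542.
Year 4: ⌊$110,542 × 125%/5⌋ = $27,635. Book value $82,907.
Accumulated through year 4 = $262,023 − $82,907 = $179,116.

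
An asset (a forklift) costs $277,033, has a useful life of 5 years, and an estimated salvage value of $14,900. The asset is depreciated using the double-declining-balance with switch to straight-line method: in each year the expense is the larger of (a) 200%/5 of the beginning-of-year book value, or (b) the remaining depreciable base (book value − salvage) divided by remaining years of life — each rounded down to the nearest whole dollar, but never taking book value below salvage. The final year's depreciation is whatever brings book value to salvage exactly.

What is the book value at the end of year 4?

$35,904

Depreciable base = $277,033 − $14,900 = $262,133.
Year 1: DB = ⌊$277,033 × 200%/5⌋ = $110,813; SL = ⌊$262,133/5⌋ = $52,426 → take DB $110,813. Book value $166,220.
Year 2: DB = ⌊$166,220 × 200%/5⌋ = $66,488; SL = ⌊$151,320/4⌋ = $37,830 → take DB $66,488. Book value $99,732.
Year 3: DB = ⌊$99,732 × 200%/5⌋ = $39,892; SL = ⌊$84,832/3⌋ = $28,277 → take DB $39,892. Book value $59,840.
Year 4: DB = ⌊$59,840 × 200%/5⌋ = $23,936; SL = ⌊$44,940/2⌋ = $22,470 → take DB $23,936. Book value $35,904.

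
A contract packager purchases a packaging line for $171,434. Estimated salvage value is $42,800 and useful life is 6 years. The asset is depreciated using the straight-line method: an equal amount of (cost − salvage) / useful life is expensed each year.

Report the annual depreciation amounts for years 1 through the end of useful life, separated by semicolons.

Depreciable base = $171,434 − $42,800 = $128,634.
Annual expense = $128,634 / 6 = $21,439.
End of year 1: book value $149,995.
End of year 2: book value $128,556.
End of year 3: book value $107,117.
End of year 4: book value $85,678.
End of year 5: book value $64,239.
End of year 6: book value $42,800.

$21,439; $21,439; $21,439; $21,439; $21,439; $21,439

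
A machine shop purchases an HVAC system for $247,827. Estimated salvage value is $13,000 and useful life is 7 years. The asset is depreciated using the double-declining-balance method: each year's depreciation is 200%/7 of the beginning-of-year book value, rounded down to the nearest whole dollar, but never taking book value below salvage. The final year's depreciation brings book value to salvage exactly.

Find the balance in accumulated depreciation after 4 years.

$183,314

Depreciable base = $247,827 − $13,000 = $234,827.
Year 1: ⌊$247,827 × 200%/7⌋ = $70,807. Book value $177,020.
Year 2: ⌊$177,020 × 200%/7⌋ = $50,577. Book value $126,443.
Year 3: ⌊$126,443 × 200%/7⌋ = $36,126. Book value $90,317.
Year 4: ⌊$90,317 × 200%/7⌋ = $25,804. Book value $64,513.
Accumulated through year 4 = $247,827 − $64,513 = $183,314.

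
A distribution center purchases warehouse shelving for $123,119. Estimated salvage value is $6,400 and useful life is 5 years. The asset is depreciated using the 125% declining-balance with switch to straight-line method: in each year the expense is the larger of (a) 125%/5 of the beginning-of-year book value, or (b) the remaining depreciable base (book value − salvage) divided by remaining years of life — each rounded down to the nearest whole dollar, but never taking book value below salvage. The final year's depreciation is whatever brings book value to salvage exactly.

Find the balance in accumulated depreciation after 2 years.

$53,864

Depreciable base = $123,119 − $6,400 = $116,719.
Year 1: DB = ⌊$123,119 × 125%/5⌋ = $30,779; SL = ⌊$116,719/5⌋ = $23,343 → take DB $30,779. Book value $92,340.
Year 2: DB = ⌊$92,340 × 125%/5⌋ = $23,085; SL = ⌊$85,940/4⌋ = $21,485 → take DB $23,085. Book value $69,255.
Accumulated through year 2 = $123,119 − $69,255 = $53,864.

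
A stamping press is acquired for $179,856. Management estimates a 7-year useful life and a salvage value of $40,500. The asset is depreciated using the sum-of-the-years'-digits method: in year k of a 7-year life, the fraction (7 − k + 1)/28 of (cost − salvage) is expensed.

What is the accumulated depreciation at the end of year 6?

Depreciable base = $179,856 − $40,500 = $139,356.
Sum of the years' digits = 7+6+5+4+3+2+1 = 28.
Year 1: $139,356 × 7/28 = $34,839. Book value $145,017.
Year 2: $139,356 × 6/28 = $29,862. Book value $115,155.
Year 3: $139,356 × 5/28 = $24,885. Book value $90,270.
Year 4: $139,356 × 4/28 = $19,908. Book value $70,362.
Year 5: $139,356 × 3/28 = $14,931. Book value $55,431.
Year 6: $139,356 × 2/28 = $9,954. Book value $45,477.
Accumulated through year 6 = $179,856 − $45,477 = $134,379.

$134,379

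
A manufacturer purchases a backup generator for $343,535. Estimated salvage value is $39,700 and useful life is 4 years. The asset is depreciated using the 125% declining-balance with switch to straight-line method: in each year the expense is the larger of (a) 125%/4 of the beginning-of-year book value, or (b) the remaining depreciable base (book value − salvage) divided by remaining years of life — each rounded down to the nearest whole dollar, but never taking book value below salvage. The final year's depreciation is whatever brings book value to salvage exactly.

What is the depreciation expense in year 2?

Depreciable base = $343,535 − $39,700 = $303,835.
Year 1: DB = ⌊$343,535 × 125%/4⌋ = $107,354; SL = ⌊$303,835/4⌋ = $75,958 → take DB $107,354. Book value $236,181.
Year 2: DB = ⌊$236,181 × 125%/4⌋ = $73,806; SL = ⌊$196,481/3⌋ = $65,493 → take DB $73,806. Book value $162,375.

$73,806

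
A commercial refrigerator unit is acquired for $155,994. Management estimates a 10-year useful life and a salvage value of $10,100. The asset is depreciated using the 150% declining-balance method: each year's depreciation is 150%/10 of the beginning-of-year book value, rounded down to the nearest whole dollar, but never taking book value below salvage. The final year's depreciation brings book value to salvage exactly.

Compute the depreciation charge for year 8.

$7,501

Depreciable base = $155,994 − $10,100 = $145,894.
Year 1: ⌊$155,994 × 150%/10⌋ = $23,399. Book value $132,595.
Year 2: ⌊$132,595 × 150%/10⌋ = $19,889. Book value $112,706.
Year 3: ⌊$112,706 × 150%/10⌋ = $16,905. Book value $95,801.
Year 4: ⌊$95,801 × 150%/10⌋ = $14,370. Book value $81,431.
Year 5: ⌊$81,431 × 150%/10⌋ = $12,214. Book value $69,217.
Year 6: ⌊$69,217 × 150%/10⌋ = $10,382. Book value $58,835.
Year 7: ⌊$58,835 × 150%/10⌋ = $8,825. Book value $50,010.
Year 8: ⌊$50,010 × 150%/10⌋ = $7,501. Book value $42,509.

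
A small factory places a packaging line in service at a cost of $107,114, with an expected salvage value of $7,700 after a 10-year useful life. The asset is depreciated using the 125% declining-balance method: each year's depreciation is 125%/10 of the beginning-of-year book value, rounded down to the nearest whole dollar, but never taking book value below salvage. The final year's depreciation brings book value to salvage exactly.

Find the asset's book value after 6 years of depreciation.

Depreciable base = $107,114 − $7,700 = $99,414.
Year 1: ⌊$107,114 × 125%/10⌋ = $13,389. Book value $93,725.
Year 2: ⌊$93,725 × 125%/10⌋ = $11,715. Book value $82,010.
Year 3: ⌊$82,010 × 125%/10⌋ = $10,251. Book value $71,759.
Year 4: ⌊$71,759 × 125%/10⌋ = $8,969. Book value $62,790.
Year 5: ⌊$62,790 × 125%/10⌋ = $7,848. Book value $54,942.
Year 6: ⌊$54,942 × 125%/10⌋ = $6,867. Book value $48,075.

$48,075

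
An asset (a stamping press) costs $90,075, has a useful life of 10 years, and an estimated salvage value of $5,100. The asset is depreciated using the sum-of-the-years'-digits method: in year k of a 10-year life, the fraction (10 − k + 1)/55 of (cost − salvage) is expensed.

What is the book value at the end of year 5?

$28,275

Depreciable base = $90,075 − $5,100 = $84,975.
Sum of the years' digits = 10+9+8+7+6+5+4+3+2+1 = 55.
Year 1: $84,975 × 10/55 = $15,450. Book value $74,625.
Year 2: $84,975 × 9/55 = $13,905. Book value $60,720.
Year 3: $84,975 × 8/55 = $12,360. Book value $48,360.
Year 4: $84,975 × 7/55 = $10,815. Book value $37,545.
Year 5: $84,975 × 6/55 = $9,270. Book value $28,275.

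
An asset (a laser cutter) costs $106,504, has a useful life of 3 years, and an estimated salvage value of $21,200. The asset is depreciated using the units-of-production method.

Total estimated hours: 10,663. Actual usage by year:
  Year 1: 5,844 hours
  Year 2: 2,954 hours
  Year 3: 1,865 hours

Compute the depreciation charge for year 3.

$14,920

Depreciable base = $106,504 − $21,200 = $85,304.
Rate = $85,304 / 10,663 hours = $8 per hour.
Year 1: 5,844 × $8 = $46,752. Book value $59,752.
Year 2: 2,954 × $8 = $23,632. Book value $36,120.
Year 3: 1,865 × $8 = $14,920. Book value $21,200.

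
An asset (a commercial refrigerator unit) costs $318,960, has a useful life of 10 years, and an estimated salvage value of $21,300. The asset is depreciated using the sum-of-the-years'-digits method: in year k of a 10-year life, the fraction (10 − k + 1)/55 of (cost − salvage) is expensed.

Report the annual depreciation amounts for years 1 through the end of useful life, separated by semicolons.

$54,120; $48,708; $43,296; $37,884; $32,472; $27,060; $21,648; $16,236; $10,824; $5,412

Depreciable base = $318,960 − $21,300 = $297,660.
Sum of the years' digits = 10+9+8+7+6+5+4+3+2+1 = 55.
Year 1: $297,660 × 10/55 = $54,120. Book value $264,840.
Year 2: $297,660 × 9/55 = $48,708. Book value $216,132.
Year 3: $297,660 × 8/55 = $43,296. Book value $172,836.
Year 4: $297,660 × 7/55 = $37,884. Book value $134,952.
Year 5: $297,660 × 6/55 = $32,472. Book value $102,480.
Year 6: $297,660 × 5/55 = $27,060. Book value $75,420.
Year 7: $297,660 × 4/55 = $21,648. Book value $53,772.
Year 8: $297,660 × 3/55 = $16,236. Book value $37,536.
Year 9: $297,660 × 2/55 = $10,824. Book value $26,712.
Year 10: $297,660 × 1/55 = $5,412. Book value $21,300.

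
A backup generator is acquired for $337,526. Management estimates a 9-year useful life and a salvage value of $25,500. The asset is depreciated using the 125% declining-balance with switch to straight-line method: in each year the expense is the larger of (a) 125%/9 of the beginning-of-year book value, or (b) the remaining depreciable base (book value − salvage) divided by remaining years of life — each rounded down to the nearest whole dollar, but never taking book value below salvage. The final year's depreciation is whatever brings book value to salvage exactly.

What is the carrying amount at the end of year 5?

Depreciable base = $337,526 − $25,500 = $312,026.
Year 1: DB = ⌊$337,526 × 125%/9⌋ = $46,878; SL = ⌊$312,026/9⌋ = $34,669 → take DB $46,878. Book value $290,648.
Year 2: DB = ⌊$290,648 × 125%/9⌋ = $40,367; SL = ⌊$265,148/8⌋ = $33,143 → take DB $40,367. Book value $250,281.
Year 3: DB = ⌊$250,281 × 125%/9⌋ = $34,761; SL = ⌊$224,781/7⌋ = $32,111 → take DB $34,761. Book value $215,520.
Year 4: DB = ⌊$215,520 × 125%/9⌋ = $29,933; SL = ⌊$190,020/6⌋ = $31,670 → take SL $31,670. Book value $183,850.
Year 5: DB = ⌊$183,850 × 125%/9⌋ = $25,534; SL = ⌊$158,350/5⌋ = $31,670 → take SL $31,670. Book value $152,180.

$152,180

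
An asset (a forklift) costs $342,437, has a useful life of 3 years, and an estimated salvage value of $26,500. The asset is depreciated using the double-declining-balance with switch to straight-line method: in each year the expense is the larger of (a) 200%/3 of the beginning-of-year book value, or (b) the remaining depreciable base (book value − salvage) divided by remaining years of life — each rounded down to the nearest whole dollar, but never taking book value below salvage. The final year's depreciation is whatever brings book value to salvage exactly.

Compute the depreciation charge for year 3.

$11,549

Depreciable base = $342,437 − $26,500 = $315,937.
Year 1: DB = ⌊$342,437 × 200%/3⌋ = $228,291; SL = ⌊$315,937/3⌋ = $105,312 → take DB $228,291. Book value $114,146.
Year 2: DB = ⌊$114,146 × 200%/3⌋ = $76,097; SL = ⌊$87,646/2⌋ = $43,823 → take DB $76,097. Book value $38,049.
Year 3 (final): $38,049 − $26,500 = $11,549. Book value $26,500.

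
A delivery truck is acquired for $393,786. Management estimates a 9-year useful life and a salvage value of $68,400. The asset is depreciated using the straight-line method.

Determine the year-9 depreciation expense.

Depreciable base = $393,786 − $68,400 = $325,386.
Annual expense = $325,386 / 9 = $36,154.

$36,154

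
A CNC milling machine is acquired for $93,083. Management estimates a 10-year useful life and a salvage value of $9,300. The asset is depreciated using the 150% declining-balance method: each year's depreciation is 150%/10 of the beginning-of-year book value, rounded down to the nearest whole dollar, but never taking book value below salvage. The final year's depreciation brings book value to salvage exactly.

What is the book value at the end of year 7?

Depreciable base = $93,083 − $9,300 = $83,783.
Year 1: ⌊$93,083 × 150%/10⌋ = $13,962. Book value $79,121.
Year 2: ⌊$79,121 × 150%/10⌋ = $11,868. Book value $67,253.
Year 3: ⌊$67,253 × 150%/10⌋ = $10,087. Book value $57,166.
Year 4: ⌊$57,166 × 150%/10⌋ = $8,574. Book value $48,592.
Year 5: ⌊$48,592 × 150%/10⌋ = $7,288. Book value $41,304.
Year 6: ⌊$41,304 × 150%/10⌋ = $6,195. Book value $35,109.
Year 7: ⌊$35,109 × 150%/10⌋ = $5,266. Book value $29,843.

$29,843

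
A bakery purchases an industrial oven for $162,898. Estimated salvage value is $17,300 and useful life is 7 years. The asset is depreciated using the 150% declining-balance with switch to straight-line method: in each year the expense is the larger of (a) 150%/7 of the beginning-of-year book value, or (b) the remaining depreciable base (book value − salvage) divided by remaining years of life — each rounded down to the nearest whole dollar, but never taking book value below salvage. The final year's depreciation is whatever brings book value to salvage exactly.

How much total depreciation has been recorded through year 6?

$130,669

Depreciable base = $162,898 − $17,300 = $145,598.
Year 1: DB = ⌊$162,898 × 150%/7⌋ = $34,906; SL = ⌊$145,598/7⌋ = $20,799 → take DB $34,906. Book value $127,992.
Year 2: DB = ⌊$127,992 × 150%/7⌋ = $27,426; SL = ⌊$110,692/6⌋ = $18,448 → take DB $27,426. Book value $100,566.
Year 3: DB = ⌊$100,566 × 150%/7⌋ = $21,549; SL = ⌊$83,266/5⌋ = $16,653 → take DB $21,549. Book value $79,017.
Year 4: DB = ⌊$79,017 × 150%/7⌋ = $16,932; SL = ⌊$61,717/4⌋ = $15,429 → take DB $16,932. Book value $62,085.
Year 5: DB = ⌊$62,085 × 150%/7⌋ = $13,303; SL = ⌊$44,785/3⌋ = $14,928 → take SL $14,928. Book value $47,157.
Year 6: DB = ⌊$47,157 × 150%/7⌋ = $10,105; SL = ⌊$29,857/2⌋ = $14,928 → take SL $14,928. Book value $32,229.
Accumulated through year 6 = $162,898 − $32,229 = $130,669.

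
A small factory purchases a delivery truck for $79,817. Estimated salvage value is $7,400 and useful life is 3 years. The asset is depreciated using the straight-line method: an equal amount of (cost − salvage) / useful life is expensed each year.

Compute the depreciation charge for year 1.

$24,139

Depreciable base = $79,817 − $7,400 = $72,417.
Annual expense = $72,417 / 3 = $24,139.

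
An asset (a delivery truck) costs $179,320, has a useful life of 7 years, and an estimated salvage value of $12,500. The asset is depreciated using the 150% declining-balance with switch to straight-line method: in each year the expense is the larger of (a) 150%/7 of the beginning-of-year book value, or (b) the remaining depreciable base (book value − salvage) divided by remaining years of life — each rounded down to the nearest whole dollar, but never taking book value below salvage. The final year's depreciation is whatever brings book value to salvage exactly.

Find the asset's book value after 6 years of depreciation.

Depreciable base = $179,320 − $12,500 = $166,820.
Year 1: DB = ⌊$179,320 × 150%/7⌋ = $38,425; SL = ⌊$166,820/7⌋ = $23,831 → take DB $38,425. Book value $140,895.
Year 2: DB = ⌊$140,895 × 150%/7⌋ = $30,191; SL = ⌊$128,395/6⌋ = $21,399 → take DB $30,191. Book value $110,704.
Year 3: DB = ⌊$110,704 × 150%/7⌋ = $23,722; SL = ⌊$98,204/5⌋ = $19,640 → take DB $23,722. Book value $86,982.
Year 4: DB = ⌊$86,982 × 150%/7⌋ = $18,639; SL = ⌊$74,482/4⌋ = $18,620 → take DB $18,639. Book value $68,343.
Year 5: DB = ⌊$68,343 × 150%/7⌋ = $14,644; SL = ⌊$55,843/3⌋ = $18,614 → take SL $18,614. Book value $49,729.
Year 6: DB = ⌊$49,729 × 150%/7⌋ = $10,656; SL = ⌊$37,229/2⌋ = $18,614 → take SL $18,614. Book value $31,115.

$31,115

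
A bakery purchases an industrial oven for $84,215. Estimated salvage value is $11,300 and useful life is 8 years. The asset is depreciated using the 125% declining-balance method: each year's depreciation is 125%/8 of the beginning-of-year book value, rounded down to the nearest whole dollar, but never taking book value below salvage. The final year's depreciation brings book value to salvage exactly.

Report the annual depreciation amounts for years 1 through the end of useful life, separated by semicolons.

Depreciable base = $84,215 − $11,300 = $72,915.
Year 1: ⌊$84,215 × 125%/8⌋ = $13,158. Book value $71,057.
Year 2: ⌊$71,057 × 125%/8⌋ = $11,102. Book value $59,955.
Year 3: ⌊$59,955 × 125%/8⌋ = $9,367. Book value $50,588.
Year 4: ⌊$50,588 × 125%/8⌋ = $7,904. Book value $42,684.
Year 5: ⌊$42,684 × 125%/8⌋ = $6,669. Book value $36,015.
Year 6: ⌊$36,015 × 125%/8⌋ = $5,627. Book value $30,388.
Year 7: ⌊$30,388 × 125%/8⌋ = $4,748. Book value $25,640.
Year 8 (final): $25,640 − $11,300 = $14,340. Book value $11,300.

$13,158; $11,102; $9,367; $7,904; $6,669; $5,627; $4,748; $14,340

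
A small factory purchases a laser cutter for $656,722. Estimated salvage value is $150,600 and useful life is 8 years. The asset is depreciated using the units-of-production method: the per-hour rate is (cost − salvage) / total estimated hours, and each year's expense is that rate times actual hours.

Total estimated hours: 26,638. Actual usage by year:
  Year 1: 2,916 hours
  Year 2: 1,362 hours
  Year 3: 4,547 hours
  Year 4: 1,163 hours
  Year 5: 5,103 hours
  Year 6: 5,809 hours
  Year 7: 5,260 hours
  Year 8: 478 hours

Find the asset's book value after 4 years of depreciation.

Depreciable base = $656,722 − $150,600 = $506,122.
Rate = $506,122 / 26,638 hours = $19 per hour.
Year 1: 2,916 × $19 = $55,404. Book value $601,318.
Year 2: 1,362 × $19 = $25,878. Book value $575,440.
Year 3: 4,547 × $19 = $86,393. Book value $489,047.
Year 4: 1,163 × $19 = $22,097. Book value $466,950.

$466,950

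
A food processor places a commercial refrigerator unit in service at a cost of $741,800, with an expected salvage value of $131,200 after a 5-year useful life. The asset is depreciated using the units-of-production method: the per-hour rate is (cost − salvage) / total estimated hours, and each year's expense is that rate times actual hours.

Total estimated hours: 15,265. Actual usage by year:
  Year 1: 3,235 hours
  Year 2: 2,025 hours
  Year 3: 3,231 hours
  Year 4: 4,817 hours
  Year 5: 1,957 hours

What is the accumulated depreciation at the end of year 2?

Depreciable base = $741,800 − $131,200 = $610,600.
Rate = $610,600 / 15,265 hours = $40 per hour.
Year 1: 3,235 × $40 = $129,400. Book value $612,400.
Year 2: 2,025 × $40 = $81,000. Book value $531,400.
Accumulated through year 2 = $741,800 − $531,400 = $210,400.

$210,400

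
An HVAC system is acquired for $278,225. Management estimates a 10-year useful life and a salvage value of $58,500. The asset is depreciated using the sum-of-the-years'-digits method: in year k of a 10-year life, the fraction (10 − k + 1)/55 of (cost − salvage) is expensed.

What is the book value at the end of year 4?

Depreciable base = $278,225 − $58,500 = $219,725.
Sum of the years' digits = 10+9+8+7+6+5+4+3+2+1 = 55.
Year 1: $219,725 × 10/55 = $39,950. Book value $238,275.
Year 2: $219,725 × 9/55 = $35,955. Book value $202,320.
Year 3: $219,725 × 8/55 = $31,960. Book value $170,360.
Year 4: $219,725 × 7/55 = $27,965. Book value $142,395.

$142,395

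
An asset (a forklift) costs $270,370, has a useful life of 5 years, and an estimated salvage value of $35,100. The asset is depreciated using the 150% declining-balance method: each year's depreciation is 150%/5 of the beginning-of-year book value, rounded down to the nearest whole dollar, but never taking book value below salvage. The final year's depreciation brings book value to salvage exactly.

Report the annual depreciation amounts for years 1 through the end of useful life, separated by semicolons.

$81,111; $56,777; $39,744; $27,821; $29,817

Depreciable base = $270,370 − $35,100 = $235,270.
Year 1: ⌊$270,370 × 150%/5⌋ = $81,111. Book value $189,259.
Year 2: ⌊$189,259 × 150%/5⌋ = $56,777. Book value $132,482.
Year 3: ⌊$132,482 × 150%/5⌋ = $39,744. Book value $92,738.
Year 4: ⌊$92,738 × 150%/5⌋ = $27,821. Book value $64,917.
Year 5 (final): $64,917 − $35,100 = $29,817. Book value $35,100.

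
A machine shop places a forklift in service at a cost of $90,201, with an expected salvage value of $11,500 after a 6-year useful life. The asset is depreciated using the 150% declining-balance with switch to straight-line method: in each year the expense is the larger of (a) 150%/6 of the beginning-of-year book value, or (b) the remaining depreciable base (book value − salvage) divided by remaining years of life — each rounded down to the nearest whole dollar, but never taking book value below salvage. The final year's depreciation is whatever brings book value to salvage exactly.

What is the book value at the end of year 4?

$28,542

Depreciable base = $90,201 − $11,500 = $78,701.
Year 1: DB = ⌊$90,201 × 150%/6⌋ = $22,550; SL = ⌊$78,701/6⌋ = $13,116 → take DB $22,550. Book value $67,651.
Year 2: DB = ⌊$67,651 × 150%/6⌋ = $16,912; SL = ⌊$56,151/5⌋ = $11,230 → take DB $16,912. Book value $50,739.
Year 3: DB = ⌊$50,739 × 150%/6⌋ = $12,684; SL = ⌊$39,239/4⌋ = $9,809 → take DB $12,684. Book value $38,055.
Year 4: DB = ⌊$38,055 × 150%/6⌋ = $9,513; SL = ⌊$26,555/3⌋ = $8,851 → take DB $9,513. Book value $28,542.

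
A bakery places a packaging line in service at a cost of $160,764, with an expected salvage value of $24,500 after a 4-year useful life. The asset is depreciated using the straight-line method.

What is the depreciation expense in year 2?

Depreciable base = $160,764 − $24,500 = $136,264.
Annual expense = $136,264 / 4 = $34,066.

$34,066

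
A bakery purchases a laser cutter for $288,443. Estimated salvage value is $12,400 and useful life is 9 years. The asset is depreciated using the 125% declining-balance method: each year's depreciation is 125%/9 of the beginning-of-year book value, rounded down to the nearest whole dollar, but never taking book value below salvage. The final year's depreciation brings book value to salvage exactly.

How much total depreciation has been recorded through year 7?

Depreciable base = $288,443 − $12,400 = $276,043.
Year 1: ⌊$288,443 × 125%/9⌋ = $40,061. Book value $248,382.
Year 2: ⌊$248,382 × 125%/9⌋ = $34,497. Book value $213,885.
Year 3: ⌊$213,885 × 125%/9⌋ = $29,706. Book value $184,179.
Year 4: ⌊$184,179 × 125%/9⌋ = $25,580. Book value $158,599.
Year 5: ⌊$158,599 × 125%/9⌋ = $22,027. Book value $136,572.
Year 6: ⌊$136,572 × 125%/9⌋ = $18,968. Book value $117,604.
Year 7: ⌊$117,604 × 125%/9⌋ = $16,333. Book value $101,271.
Accumulated through year 7 = $288,443 − $101,271 = $187,172.

$187,172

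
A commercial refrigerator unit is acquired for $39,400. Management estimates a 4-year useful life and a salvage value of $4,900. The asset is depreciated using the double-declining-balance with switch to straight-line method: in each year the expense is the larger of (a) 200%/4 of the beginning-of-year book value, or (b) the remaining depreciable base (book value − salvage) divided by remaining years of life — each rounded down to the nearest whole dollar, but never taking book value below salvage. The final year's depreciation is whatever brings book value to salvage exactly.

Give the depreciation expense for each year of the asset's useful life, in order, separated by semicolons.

$19,700; $9,850; $4,925; $25

Depreciable base = $39,400 − $4,900 = $34,500.
Year 1: DB = ⌊$39,400 × 200%/4⌋ = $19,700; SL = ⌊$34,500/4⌋ = $8,625 → take DB $19,700. Book value $19,700.
Year 2: DB = ⌊$19,700 × 200%/4⌋ = $9,850; SL = ⌊$14,800/3⌋ = $4,933 → take DB $9,850. Book value $9,850.
Year 3: DB = ⌊$9,850 × 200%/4⌋ = $4,925; SL = ⌊$4,950/2⌋ = $2,475 → take DB $4,925. Book value $4,925.
Year 4 (final): $4,925 − $4,900 = $25. Book value $4,900.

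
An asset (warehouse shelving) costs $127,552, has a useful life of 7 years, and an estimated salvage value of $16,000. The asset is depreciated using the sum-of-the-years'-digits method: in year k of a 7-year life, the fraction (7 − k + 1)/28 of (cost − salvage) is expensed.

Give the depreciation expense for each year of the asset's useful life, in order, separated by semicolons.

$27,888; $23,904; $19,920; $15,936; $11,952; $7,968; $3,984

Depreciable base = $127,552 − $16,000 = $111,552.
Sum of the years' digits = 7+6+5+4+3+2+1 = 28.
Year 1: $111,552 × 7/28 = $27,888. Book value $99,664.
Year 2: $111,552 × 6/28 = $23,904. Book value $75,760.
Year 3: $111,552 × 5/28 = $19,920. Book value $55,840.
Year 4: $111,552 × 4/28 = $15,936. Book value $39,904.
Year 5: $111,552 × 3/28 = $11,952. Book value $27,952.
Year 6: $111,552 × 2/28 = $7,968. Book value $19,984.
Year 7: $111,552 × 1/28 = $3,984. Book value $16,000.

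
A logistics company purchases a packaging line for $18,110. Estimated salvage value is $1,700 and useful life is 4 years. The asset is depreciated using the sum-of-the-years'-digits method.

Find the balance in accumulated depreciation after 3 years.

Depreciable base = $18,110 − $1,700 = $16,410.
Sum of the years' digits = 4+3+2+1 = 10.
Year 1: $16,410 × 4/10 = $6,564. Book value $11,546.
Year 2: $16,410 × 3/10 = $4,923. Book value $6,623.
Year 3: $16,410 × 2/10 = $3,282. Book value $3,341.
Accumulated through year 3 = $18,110 − $3,341 = $14,769.

$14,769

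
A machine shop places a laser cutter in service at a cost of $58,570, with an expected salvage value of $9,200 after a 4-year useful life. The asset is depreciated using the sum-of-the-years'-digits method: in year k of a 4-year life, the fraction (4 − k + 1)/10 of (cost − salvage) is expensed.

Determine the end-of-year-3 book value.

Depreciable base = $58,570 − $9,200 = $49,370.
Sum of the years' digits = 4+3+2+1 = 10.
Year 1: $49,370 × 4/10 = $19,748. Book value $38,822.
Year 2: $49,370 × 3/10 = $14,811. Book value $24,011.
Year 3: $49,370 × 2/10 = $9,874. Book value $14,137.

$14,137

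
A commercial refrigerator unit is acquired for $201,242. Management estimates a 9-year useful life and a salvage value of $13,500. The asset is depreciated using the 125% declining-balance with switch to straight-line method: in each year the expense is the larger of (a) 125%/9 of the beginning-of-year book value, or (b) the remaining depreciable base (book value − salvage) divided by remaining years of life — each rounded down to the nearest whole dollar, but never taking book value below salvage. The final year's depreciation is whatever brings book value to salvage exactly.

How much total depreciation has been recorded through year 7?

$149,408

Depreciable base = $201,242 − $13,500 = $187,742.
Year 1: DB = ⌊$201,242 × 125%/9⌋ = $27,950; SL = ⌊$187,742/9⌋ = $20,860 → take DB $27,950. Book value $173,292.
Year 2: DB = ⌊$173,292 × 125%/9⌋ = $24,068; SL = ⌊$159,792/8⌋ = $19,974 → take DB $24,068. Book value $149,224.
Year 3: DB = ⌊$149,224 × 125%/9⌋ = $20,725; SL = ⌊$135,724/7⌋ = $19,389 → take DB $20,725. Book value $128,499.
Year 4: DB = ⌊$128,499 × 125%/9⌋ = $17,847; SL = ⌊$114,999/6⌋ = $19,166 → take SL $19,166. Book value $109,333.
Year 5: DB = ⌊$109,333 × 125%/9⌋ = $15,185; SL = ⌊$95,833/5⌋ = $19,166 → take SL $19,166. Book value $90,167.
Year 6: DB = ⌊$90,167 × 125%/9⌋ = $12,523; SL = ⌊$76,667/4⌋ = $19,166 → take SL $19,166. Book value $71,001.
Year 7: DB = ⌊$71,001 × 125%/9⌋ = $9,861; SL = ⌊$57,501/3⌋ = $19,167 → take SL $19,167. Book value $51,834.
Accumulated through year 7 = $201,242 − $51,834 = $149,408.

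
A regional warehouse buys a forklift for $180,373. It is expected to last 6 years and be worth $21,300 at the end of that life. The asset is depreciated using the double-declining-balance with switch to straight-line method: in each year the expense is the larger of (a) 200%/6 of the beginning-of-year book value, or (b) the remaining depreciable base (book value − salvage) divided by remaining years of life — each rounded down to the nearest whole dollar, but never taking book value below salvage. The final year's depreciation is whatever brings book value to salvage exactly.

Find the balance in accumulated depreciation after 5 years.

Depreciable base = $180,373 − $21,300 = $159,073.
Year 1: DB = ⌊$180,373 × 200%/6⌋ = $60,124; SL = ⌊$159,073/6⌋ = $26,512 → take DB $60,124. Book value $120,249.
Year 2: DB = ⌊$120,249 × 200%/6⌋ = $40,083; SL = ⌊$98,949/5⌋ = $19,789 → take DB $40,083. Book value $80,166.
Year 3: DB = ⌊$80,166 × 200%/6⌋ = $26,722; SL = ⌊$58,866/4⌋ = $14,716 → take DB $26,722. Book value $53,444.
Year 4: DB = ⌊$53,444 × 200%/6⌋ = $17,814; SL = ⌊$32,144/3⌋ = $10,714 → take DB $17,814. Book value $35,630.
Year 5: DB = ⌊$35,630 × 200%/6⌋ = $11,876; SL = ⌊$14,330/2⌋ = $7,165 → take DB $11,876. Book value $23,754.
Accumulated through year 5 = $180,373 − $23,754 = $156,619.

$156,619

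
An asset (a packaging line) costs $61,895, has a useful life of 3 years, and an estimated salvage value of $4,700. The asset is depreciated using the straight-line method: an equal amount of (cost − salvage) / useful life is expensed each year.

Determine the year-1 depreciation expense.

Depreciable base = $61,895 − $4,700 = $57,195.
Annual expense = $57,195 / 3 = $19,065.

$19,065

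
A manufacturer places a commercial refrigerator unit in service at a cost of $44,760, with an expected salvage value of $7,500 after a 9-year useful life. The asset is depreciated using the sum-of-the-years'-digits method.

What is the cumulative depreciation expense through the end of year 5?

$28,980

Depreciable base = $44,760 − $7,500 = $37,260.
Sum of the years' digits = 9+8+7+6+5+4+3+2+1 = 45.
Year 1: $37,260 × 9/45 = $7,452. Book value $37,308.
Year 2: $37,260 × 8/45 = $6,624. Book value $30,684.
Year 3: $37,260 × 7/45 = $5,796. Book value $24,888.
Year 4: $37,260 × 6/45 = $4,968. Book value $19,920.
Year 5: $37,260 × 5/45 = $4,140. Book value $15,780.
Accumulated through year 5 = $44,760 − $15,780 = $28,980.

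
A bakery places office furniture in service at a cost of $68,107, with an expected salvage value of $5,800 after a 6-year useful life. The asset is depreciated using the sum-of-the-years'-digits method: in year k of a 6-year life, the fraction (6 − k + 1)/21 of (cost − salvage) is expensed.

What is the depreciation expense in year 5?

$5,934

Depreciable base = $68,107 − $5,800 = $62,307.
Sum of the years' digits = 6+5+4+3+2+1 = 21.
Year 1: $62,307 × 6/21 = $17,802. Book value $50,305.
Year 2: $62,307 × 5/21 = $14,835. Book value $35,470.
Year 3: $62,307 × 4/21 = $11,868. Book value $23,602.
Year 4: $62,307 × 3/21 = $8,901. Book value $14,701.
Year 5: $62,307 × 2/21 = $5,934. Book value $8,767.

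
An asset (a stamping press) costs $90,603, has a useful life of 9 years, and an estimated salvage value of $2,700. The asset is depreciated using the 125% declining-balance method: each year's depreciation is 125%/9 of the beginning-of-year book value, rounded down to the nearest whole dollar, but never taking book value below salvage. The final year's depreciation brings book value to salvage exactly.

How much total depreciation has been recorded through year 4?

$40,785

Depreciable base = $90,603 − $2,700 = $87,903.
Year 1: ⌊$90,603 × 125%/9⌋ = $12,583. Book value $78,020.
Year 2: ⌊$78,020 × 125%/9⌋ = $10,836. Book value $67,184.
Year 3: ⌊$67,184 × 125%/9⌋ = $9,331. Book value $57,853.
Year 4: ⌊$57,853 × 125%/9⌋ = $8,035. Book value $49,818.
Accumulated through year 4 = $90,603 − $49,818 = $40,785.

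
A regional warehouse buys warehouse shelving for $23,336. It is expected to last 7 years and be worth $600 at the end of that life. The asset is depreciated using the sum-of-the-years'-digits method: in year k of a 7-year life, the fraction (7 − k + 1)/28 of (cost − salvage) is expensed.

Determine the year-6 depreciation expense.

$1,624

Depreciable base = $23,336 − $600 = $22,736.
Sum of the years' digits = 7+6+5+4+3+2+1 = 28.
Year 1: $22,736 × 7/28 = $5,684. Book value $17,652.
Year 2: $22,736 × 6/28 = $4,872. Book value $12,780.
Year 3: $22,736 × 5/28 = $4,060. Book value $8,720.
Year 4: $22,736 × 4/28 = $3,248. Book value $5,472.
Year 5: $22,736 × 3/28 = $2,436. Book value $3,036.
Year 6: $22,736 × 2/28 = $1,624. Book value $1,412.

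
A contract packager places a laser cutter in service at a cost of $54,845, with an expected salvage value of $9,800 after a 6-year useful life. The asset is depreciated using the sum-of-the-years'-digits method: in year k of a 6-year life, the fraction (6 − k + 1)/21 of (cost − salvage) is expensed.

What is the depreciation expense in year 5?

Depreciable base = $54,845 − $9,800 = $45,045.
Sum of the years' digits = 6+5+4+3+2+1 = 21.
Year 1: $45,045 × 6/21 = $12,870. Book value $41,975.
Year 2: $45,045 × 5/21 = $10,725. Book value $31,250.
Year 3: $45,045 × 4/21 = $8,580. Book value $22,670.
Year 4: $45,045 × 3/21 = $6,435. Book value $16,235.
Year 5: $45,045 × 2/21 = $4,290. Book value $11,945.

$4,290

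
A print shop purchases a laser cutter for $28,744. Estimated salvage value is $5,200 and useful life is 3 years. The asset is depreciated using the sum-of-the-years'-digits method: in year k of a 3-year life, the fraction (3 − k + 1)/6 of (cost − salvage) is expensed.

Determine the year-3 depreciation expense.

Depreciable base = $28,744 − $5,200 = $23,544.
Sum of the years' digits = 3+2+1 = 6.
Year 1: $23,544 × 3/6 = $11,772. Book value $16,972.
Year 2: $23,544 × 2/6 = $7,848. Book value $9,124.
Year 3: $23,544 × 1/6 = $3,924. Book value $5,200.

$3,924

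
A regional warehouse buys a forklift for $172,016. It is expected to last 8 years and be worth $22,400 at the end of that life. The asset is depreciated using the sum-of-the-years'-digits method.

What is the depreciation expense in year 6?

$12,468

Depreciable base = $172,016 − $22,400 = $149,616.
Sum of the years' digits = 8+7+6+5+4+3+2+1 = 36.
Year 1: $149,616 × 8/36 = $33,248. Book value $138,768.
Year 2: $149,616 × 7/36 = $29,092. Book value $109,676.
Year 3: $149,616 × 6/36 = $24,936. Book value $84,740.
Year 4: $149,616 × 5/36 = $20,780. Book value $63,960.
Year 5: $149,616 × 4/36 = $16,624. Book value $47,336.
Year 6: $149,616 × 3/36 = $12,468. Book value $34,868.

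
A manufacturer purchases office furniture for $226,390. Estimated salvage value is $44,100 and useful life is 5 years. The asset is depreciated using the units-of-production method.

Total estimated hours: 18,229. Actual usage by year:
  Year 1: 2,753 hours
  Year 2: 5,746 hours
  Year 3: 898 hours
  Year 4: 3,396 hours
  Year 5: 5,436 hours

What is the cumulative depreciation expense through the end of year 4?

Depreciable base = $226,390 − $44,100 = $182,290.
Rate = $182,290 / 18,229 hours = $10 per hour.
Year 1: 2,753 × $10 = $27,530. Book value $198,860.
Year 2: 5,746 × $10 = $57,460. Book value $141,400.
Year 3: 898 × $10 = $8,980. Book value $132,420.
Year 4: 3,396 × $10 = $33,960. Book value $98,460.
Accumulated through year 4 = $226,390 − $98,460 = $127,930.

$127,930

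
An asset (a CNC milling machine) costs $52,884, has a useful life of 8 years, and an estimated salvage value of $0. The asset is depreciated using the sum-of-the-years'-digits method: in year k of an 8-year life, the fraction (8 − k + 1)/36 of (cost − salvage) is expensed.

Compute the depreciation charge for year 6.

Depreciable base = $52,884 − $0 = $52,884.
Sum of the years' digits = 8+7+6+5+4+3+2+1 = 36.
Year 1: $52,884 × 8/36 = $11,752. Book value $41,132.
Year 2: $52,884 × 7/36 = $10,283. Book value $30,849.
Year 3: $52,884 × 6/36 = $8,814. Book value $22,035.
Year 4: $52,884 × 5/36 = $7,345. Book value $14,690.
Year 5: $52,884 × 4/36 = $5,876. Book value $8,814.
Year 6: $52,884 × 3/36 = $4,407. Book value $4,407.

$4,407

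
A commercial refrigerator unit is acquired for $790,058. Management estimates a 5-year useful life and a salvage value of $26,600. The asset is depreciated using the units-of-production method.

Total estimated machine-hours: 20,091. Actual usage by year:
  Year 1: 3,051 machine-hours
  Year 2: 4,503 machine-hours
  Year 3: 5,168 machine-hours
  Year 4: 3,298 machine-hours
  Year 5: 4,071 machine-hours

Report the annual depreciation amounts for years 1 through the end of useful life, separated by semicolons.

Depreciable base = $790,058 − $26,600 = $763,458.
Rate = $763,458 / 20,091 machine-hours = $38 per machine-hour.
Year 1: 3,051 × $38 = $115,938. Book value $674,120.
Year 2: 4,503 × $38 = $171,114. Book value $503,006.
Year 3: 5,168 × $38 = $196,384. Book value $306,622.
Year 4: 3,298 × $38 = $125,324. Book value $181,298.
Year 5: 4,071 × $38 = $154,698. Book value $26,600.

$115,938; $171,114; $196,384; $125,324; $154,698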